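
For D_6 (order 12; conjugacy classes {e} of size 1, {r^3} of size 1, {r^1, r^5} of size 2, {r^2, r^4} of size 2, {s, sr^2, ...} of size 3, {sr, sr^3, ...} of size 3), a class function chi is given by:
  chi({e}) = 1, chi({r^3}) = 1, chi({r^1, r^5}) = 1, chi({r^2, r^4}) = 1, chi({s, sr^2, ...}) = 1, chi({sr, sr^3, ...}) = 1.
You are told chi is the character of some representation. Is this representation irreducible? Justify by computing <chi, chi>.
Irreducible: <chi, chi> = 1.

Derivation: <chi, chi> = (1/|G|) sum_C |C| * |chi(C)|^2 = (1/12)[1*|1|^2 + 1*|1|^2 + 2*|1|^2 + 2*|1|^2 + 3*|1|^2 + 3*|1|^2]
  = (1/12)[(1) + (1) + (2) + (2) + (3) + (3)] = 12/12 = 1.
A character is irreducible iff <chi, chi> = 1, so this representation is irreducible.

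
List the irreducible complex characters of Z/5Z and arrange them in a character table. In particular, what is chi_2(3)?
Character table of Z/5Z (irreps indexed chi_0,...,chi_4 with chi_k(m) = zeta_5^(k*m), zeta_5 = exp(2*pi*i/5)):
  irrep \ class  {0} (size 1)  {1} (size 1)    {2} (size 1)    {3} (size 1)    {4} (size 1)  
  chi_0          1             1               1               1               1             
  chi_1          1             exp(2*I*pi/5)   exp(4*I*pi/5)   exp(-4*I*pi/5)  exp(-2*I*pi/5)
  chi_2          1             exp(4*I*pi/5)   exp(-2*I*pi/5)  exp(2*I*pi/5)   exp(-4*I*pi/5)
  chi_3          1             exp(-4*I*pi/5)  exp(2*I*pi/5)   exp(-2*I*pi/5)  exp(4*I*pi/5) 
  chi_4          1             exp(-2*I*pi/5)  exp(-4*I*pi/5)  exp(4*I*pi/5)   exp(2*I*pi/5) 

Spot check: chi_2(3) = zeta_5^(2*3) = zeta_5^6 = exp(2*I*pi/5).

Reasoning: Z/5Z is abelian, so all 5 irreducible complex representations are 1-dimensional. They are given by chi_k(m) = zeta_5^(k*m) for k = 0,...,4. Row orthogonality: sum_m chi_k(m) conj(chi_l(m)) = 5 * [k = l].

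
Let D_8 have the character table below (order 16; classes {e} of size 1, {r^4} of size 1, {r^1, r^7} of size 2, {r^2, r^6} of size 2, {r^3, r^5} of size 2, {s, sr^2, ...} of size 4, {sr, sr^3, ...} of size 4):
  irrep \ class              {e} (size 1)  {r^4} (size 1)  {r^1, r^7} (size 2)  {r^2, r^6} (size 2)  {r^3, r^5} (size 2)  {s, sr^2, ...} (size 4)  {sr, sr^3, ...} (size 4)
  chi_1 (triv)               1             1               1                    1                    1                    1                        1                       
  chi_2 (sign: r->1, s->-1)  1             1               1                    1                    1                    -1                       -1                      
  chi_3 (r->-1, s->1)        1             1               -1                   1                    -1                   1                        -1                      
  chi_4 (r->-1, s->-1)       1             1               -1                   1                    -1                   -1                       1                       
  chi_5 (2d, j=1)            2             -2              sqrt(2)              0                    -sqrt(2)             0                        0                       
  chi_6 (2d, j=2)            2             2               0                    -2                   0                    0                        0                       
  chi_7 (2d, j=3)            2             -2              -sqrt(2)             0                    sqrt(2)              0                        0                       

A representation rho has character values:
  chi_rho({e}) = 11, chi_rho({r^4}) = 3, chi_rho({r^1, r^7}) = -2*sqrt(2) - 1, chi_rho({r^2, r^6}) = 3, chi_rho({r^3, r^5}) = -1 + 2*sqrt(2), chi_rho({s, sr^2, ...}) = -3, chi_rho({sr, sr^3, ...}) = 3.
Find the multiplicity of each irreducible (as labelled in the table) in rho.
Multiplicities: chi_1: 1, chi_2: 1, chi_3: 0, chi_4: 3, chi_5: 0, chi_6: 1, chi_7: 2.

Derivation: Use <chi_rho, chi> = (1/|G|) sum_C |C| * chi_rho(C) * conj(chi(C)) with |G| = 16 for each irreducible chi in the table:
  <chi_rho, chi_1> = (1/16)[1*(11)*conj(1) + 1*(3)*conj(1) + 2*(-2*sqrt(2) - 1)*conj(1) + 2*(3)*conj(1) + 2*(-1 + 2*sqrt(2))*conj(1) + 4*(-3)*conj(1) + 4*(3)*conj(1)]
      = (1/16)[(11) + (3) + (-4*sqrt(2) - 2) + (6) + (-2 + 4*sqrt(2)) + (-12) + (12)] = 16/16 = 1
  <chi_rho, chi_2> = (1/16)[1*(11)*conj(1) + 1*(3)*conj(1) + 2*(-2*sqrt(2) - 1)*conj(1) + 2*(3)*conj(1) + 2*(-1 + 2*sqrt(2))*conj(1) + 4*(-3)*conj(-1) + 4*(3)*conj(-1)]
      = (1/16)[(11) + (3) + (-4*sqrt(2) - 2) + (6) + (-2 + 4*sqrt(2)) + (12) + (-12)] = 16/16 = 1
  <chi_rho, chi_3> = (1/16)[1*(11)*conj(1) + 1*(3)*conj(1) + 2*(-2*sqrt(2) - 1)*conj(-1) + 2*(3)*conj(1) + 2*(-1 + 2*sqrt(2))*conj(-1) + 4*(-3)*conj(1) + 4*(3)*conj(-1)]
      = (1/16)[(11) + (3) + (2 + 4*sqrt(2)) + (6) + (2 - 4*sqrt(2)) + (-12) + (-12)] = 0/16 = 0
  <chi_rho, chi_4> = (1/16)[1*(11)*conj(1) + 1*(3)*conj(1) + 2*(-2*sqrt(2) - 1)*conj(-1) + 2*(3)*conj(1) + 2*(-1 + 2*sqrt(2))*conj(-1) + 4*(-3)*conj(-1) + 4*(3)*conj(1)]
      = (1/16)[(11) + (3) + (2 + 4*sqrt(2)) + (6) + (2 - 4*sqrt(2)) + (12) + (12)] = 48/16 = 3
  <chi_rho, chi_5> = (1/16)[1*(11)*conj(2) + 1*(3)*conj(-2) + 2*(-2*sqrt(2) - 1)*conj(sqrt(2)) + 2*(3)*conj(0) + 2*(-1 + 2*sqrt(2))*conj(-sqrt(2)) + 4*(-3)*conj(0) + 4*(3)*conj(0)]
      = (1/16)[(22) + (-6) + (-8 - 2*sqrt(2)) + (0) + (-8 + 2*sqrt(2)) + (0) + (0)] = 0/16 = 0
  <chi_rho, chi_6> = (1/16)[1*(11)*conj(2) + 1*(3)*conj(2) + 2*(-2*sqrt(2) - 1)*conj(0) + 2*(3)*conj(-2) + 2*(-1 + 2*sqrt(2))*conj(0) + 4*(-3)*conj(0) + 4*(3)*conj(0)]
      = (1/16)[(22) + (6) + (0) + (-12) + (0) + (0) + (0)] = 16/16 = 1
  <chi_rho, chi_7> = (1/16)[1*(11)*conj(2) + 1*(3)*conj(-2) + 2*(-2*sqrt(2) - 1)*conj(-sqrt(2)) + 2*(3)*conj(0) + 2*(-1 + 2*sqrt(2))*conj(sqrt(2)) + 4*(-3)*conj(0) + 4*(3)*conj(0)]
      = (1/16)[(22) + (-6) + (2*sqrt(2) + 8) + (0) + (8 - 2*sqrt(2)) + (0) + (0)] = 32/16 = 2
Dimension check: dim(rho) = sum (mult * dim) = 1*1 + 1*1 + 0*1 + 3*1 + 0*2 + 1*2 + 2*2 = 11 = chi_rho(e) = 11.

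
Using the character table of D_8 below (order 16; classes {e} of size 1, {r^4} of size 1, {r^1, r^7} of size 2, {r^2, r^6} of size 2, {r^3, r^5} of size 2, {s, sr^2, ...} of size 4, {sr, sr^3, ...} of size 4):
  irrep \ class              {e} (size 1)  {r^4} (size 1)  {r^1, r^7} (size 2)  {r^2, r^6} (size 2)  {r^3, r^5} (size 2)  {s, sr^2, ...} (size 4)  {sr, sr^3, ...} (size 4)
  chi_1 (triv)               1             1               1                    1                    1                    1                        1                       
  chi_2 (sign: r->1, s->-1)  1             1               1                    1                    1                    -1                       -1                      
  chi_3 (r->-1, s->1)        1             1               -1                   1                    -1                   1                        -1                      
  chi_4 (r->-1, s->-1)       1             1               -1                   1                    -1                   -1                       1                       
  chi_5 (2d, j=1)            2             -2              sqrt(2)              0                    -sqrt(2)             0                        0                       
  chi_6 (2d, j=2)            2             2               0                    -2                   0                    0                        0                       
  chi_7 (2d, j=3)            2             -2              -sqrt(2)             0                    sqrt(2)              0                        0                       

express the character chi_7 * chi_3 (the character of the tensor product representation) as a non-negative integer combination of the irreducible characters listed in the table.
chi_7 tensor chi_3 = chi_5 (all other irreducibles have multiplicity 0).

Solution. The character of a tensor product is the pointwise product (chi_7 * chi_3)(C) = chi_7(C) * chi_3(C):
  {e}: (2)*(1), {r^4}: (-2)*(1), {r^1, r^7}: (-sqrt(2))*(-1), {r^2, r^6}: (0)*(1), {r^3, r^5}: (sqrt(2))*(-1), {s, sr^2, ...}: (0)*(1), {sr, sr^3, ...}: (0)*(-1)
so (chi_7 * chi_3) takes values
  {e} -> 2, {r^4} -> -2, {r^1, r^7} -> sqrt(2), {r^2, r^6} -> 0, {r^3, r^5} -> -sqrt(2), {s, sr^2, ...} -> 0, {sr, sr^3, ...} -> 0.
Now take the inner product of this character with each irreducible chi from the table, <chi_7*chi_3, chi> = (1/16) sum_C |C| (chi_7*chi_3)(C) conj(chi(C)):
  <chi_7*chi_3, chi_1> = (1/16)[1*(2)*conj(1) + 1*(-2)*conj(1) + 2*(sqrt(2))*conj(1) + 2*(0)*conj(1) + 2*(-sqrt(2))*conj(1) + 4*(0)*conj(1) + 4*(0)*conj(1)]
      = (1/16)[(2) + (-2) + (2*sqrt(2)) + (0) + (-2*sqrt(2)) + (0) + (0)] = 0/16 = 0
  <chi_7*chi_3, chi_2> = (1/16)[1*(2)*conj(1) + 1*(-2)*conj(1) + 2*(sqrt(2))*conj(1) + 2*(0)*conj(1) + 2*(-sqrt(2))*conj(1) + 4*(0)*conj(-1) + 4*(0)*conj(-1)]
      = (1/16)[(2) + (-2) + (2*sqrt(2)) + (0) + (-2*sqrt(2)) + (0) + (0)] = 0/16 = 0
  <chi_7*chi_3, chi_3> = (1/16)[1*(2)*conj(1) + 1*(-2)*conj(1) + 2*(sqrt(2))*conj(-1) + 2*(0)*conj(1) + 2*(-sqrt(2))*conj(-1) + 4*(0)*conj(1) + 4*(0)*conj(-1)]
      = (1/16)[(2) + (-2) + (-2*sqrt(2)) + (0) + (2*sqrt(2)) + (0) + (0)] = 0/16 = 0
  <chi_7*chi_3, chi_4> = (1/16)[1*(2)*conj(1) + 1*(-2)*conj(1) + 2*(sqrt(2))*conj(-1) + 2*(0)*conj(1) + 2*(-sqrt(2))*conj(-1) + 4*(0)*conj(-1) + 4*(0)*conj(1)]
      = (1/16)[(2) + (-2) + (-2*sqrt(2)) + (0) + (2*sqrt(2)) + (0) + (0)] = 0/16 = 0
  <chi_7*chi_3, chi_5> = (1/16)[1*(2)*conj(2) + 1*(-2)*conj(-2) + 2*(sqrt(2))*conj(sqrt(2)) + 2*(0)*conj(0) + 2*(-sqrt(2))*conj(-sqrt(2)) + 4*(0)*conj(0) + 4*(0)*conj(0)]
      = (1/16)[(4) + (4) + (4) + (0) + (4) + (0) + (0)] = 16/16 = 1
  <chi_7*chi_3, chi_6> = (1/16)[1*(2)*conj(2) + 1*(-2)*conj(2) + 2*(sqrt(2))*conj(0) + 2*(0)*conj(-2) + 2*(-sqrt(2))*conj(0) + 4*(0)*conj(0) + 4*(0)*conj(0)]
      = (1/16)[(4) + (-4) + (0) + (0) + (0) + (0) + (0)] = 0/16 = 0
  <chi_7*chi_3, chi_7> = (1/16)[1*(2)*conj(2) + 1*(-2)*conj(-2) + 2*(sqrt(2))*conj(-sqrt(2)) + 2*(0)*conj(0) + 2*(-sqrt(2))*conj(sqrt(2)) + 4*(0)*conj(0) + 4*(0)*conj(0)]
      = (1/16)[(4) + (4) + (-4) + (0) + (-4) + (0) + (0)] = 0/16 = 0
Hence the multiplicities are chi_5: 1. Dimension check: dim(chi_7)*dim(chi_3) = 2*1 = 2 and sum (mult * dim) = 1*2 = 2.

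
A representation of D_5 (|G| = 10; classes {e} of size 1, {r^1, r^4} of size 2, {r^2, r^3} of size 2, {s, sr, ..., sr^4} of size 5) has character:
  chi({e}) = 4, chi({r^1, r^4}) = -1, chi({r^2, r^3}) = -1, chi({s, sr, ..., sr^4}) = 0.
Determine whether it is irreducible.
Not irreducible (reducible): <chi, chi> = 2 > 1.

Argument: <chi, chi> = (1/|G|) sum_C |C| * |chi(C)|^2 = (1/10)[1*|4|^2 + 2*|-1|^2 + 2*|-1|^2 + 5*|0|^2]
  = (1/10)[(16) + (2) + (2) + (0)] = 20/10 = 2.
A character is irreducible iff <chi, chi> = 1, so this representation is reducible.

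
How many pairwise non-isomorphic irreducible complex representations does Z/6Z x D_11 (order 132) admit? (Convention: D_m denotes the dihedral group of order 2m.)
42

The number of irreducible complex representations of a finite group equals its number of conjugacy classes. For a direct product, #classes(G x H) = #classes(G) * #classes(H). Z/6Z has 6 classes (abelian), D_11 has 7 classes, so 6 * 7 = 42, so Z/6Z x D_11 (order 132) has exactly 42 irreducible complex representations.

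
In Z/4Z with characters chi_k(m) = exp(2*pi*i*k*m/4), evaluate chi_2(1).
chi_2(1) = zeta_4^2 = -1

Proof sketch: chi_2(1) = zeta_4^(2*1) = zeta_4^2. Since zeta_4^4 = 1, this equals zeta_4^2 = exp(2*pi*i*2/4) = -1.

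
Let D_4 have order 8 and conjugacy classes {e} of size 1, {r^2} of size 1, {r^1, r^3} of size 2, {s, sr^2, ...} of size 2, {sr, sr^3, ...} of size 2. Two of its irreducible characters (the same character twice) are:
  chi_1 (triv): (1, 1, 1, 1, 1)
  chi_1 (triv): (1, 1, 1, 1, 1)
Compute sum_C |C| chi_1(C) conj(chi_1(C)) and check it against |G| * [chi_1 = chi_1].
Sum = 8 = |G| = 8; so <chi_1, chi_1> = 1 (norm-1 confirms irreducibility).

Justification: Compute term by term over conjugacy classes (|C| * chi_1(C) * conj(chi_1(C))):
  1*(1)*conj(1) + 1*(1)*conj(1) + 2*(1)*conj(1) + 2*(1)*conj(1) + 2*(1)*conj(1)
  = (1) + (1) + (2) + (2) + (2)
  = 8.
Dividing by |G| = 8 gives 8/8 = 1, matching the row-orthogonality relation <chi_1, chi_1> = [chi_1 = chi_1].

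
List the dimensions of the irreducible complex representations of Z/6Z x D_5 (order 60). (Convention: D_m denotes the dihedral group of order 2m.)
Dimensions: 1, 1, 1, 1, 1, 1, 1, 1, 1, 1, 1, 1, 2, 2, 2, 2, 2, 2, 2, 2, 2, 2, 2, 2

Proof sketch: There are 24 irreducibles (= number of conjugacy classes). Their dimensions d_i satisfy sum d_i^2 = |G| = 60: 1 + 1 + 1 + 1 + 1 + 1 + 1 + 1 + 1 + 1 + 1 + 1 + 4 + 4 + 4 + 4 + 4 + 4 + 4 + 4 + 4 + 4 + 4 + 4 = 60. (For the product with Z/6Z: each of the 6 1-dim characters of Z/6Z tensors with each irrep of D_5, giving 6 copies of each D_5-dimension.)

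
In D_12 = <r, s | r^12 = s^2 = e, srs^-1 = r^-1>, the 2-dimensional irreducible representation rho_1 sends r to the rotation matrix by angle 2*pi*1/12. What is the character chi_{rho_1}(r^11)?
chi_{rho_1}(r^11) = 2*cos(2*pi*1*11/12) = sqrt(3)

Working: rho_1(r^11) is rotation by angle 2*pi*1*11/12, whose trace is 2*cos(2*pi*1*11/12) = sqrt(3).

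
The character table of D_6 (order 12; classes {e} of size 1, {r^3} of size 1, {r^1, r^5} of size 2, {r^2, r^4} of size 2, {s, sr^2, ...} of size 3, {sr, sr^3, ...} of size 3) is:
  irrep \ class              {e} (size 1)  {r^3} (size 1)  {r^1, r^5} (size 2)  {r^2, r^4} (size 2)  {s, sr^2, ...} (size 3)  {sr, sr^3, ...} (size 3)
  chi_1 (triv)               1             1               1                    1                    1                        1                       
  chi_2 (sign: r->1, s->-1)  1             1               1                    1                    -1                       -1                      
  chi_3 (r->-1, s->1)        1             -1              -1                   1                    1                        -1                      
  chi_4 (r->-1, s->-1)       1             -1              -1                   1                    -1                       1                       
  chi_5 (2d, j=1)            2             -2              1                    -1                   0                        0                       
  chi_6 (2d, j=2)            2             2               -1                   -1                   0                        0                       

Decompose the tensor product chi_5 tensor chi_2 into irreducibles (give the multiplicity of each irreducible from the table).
chi_5 tensor chi_2 = chi_5 (all other irreducibles have multiplicity 0).

Explanation: The character of a tensor product is the pointwise product (chi_5 * chi_2)(C) = chi_5(C) * chi_2(C):
  {e}: (2)*(1), {r^3}: (-2)*(1), {r^1, r^5}: (1)*(1), {r^2, r^4}: (-1)*(1), {s, sr^2, ...}: (0)*(-1), {sr, sr^3, ...}: (0)*(-1)
so (chi_5 * chi_2) takes values
  {e} -> 2, {r^3} -> -2, {r^1, r^5} -> 1, {r^2, r^4} -> -1, {s, sr^2, ...} -> 0, {sr, sr^3, ...} -> 0.
Now take the inner product of this character with each irreducible chi from the table, <chi_5*chi_2, chi> = (1/12) sum_C |C| (chi_5*chi_2)(C) conj(chi(C)):
  <chi_5*chi_2, chi_1> = (1/12)[1*(2)*conj(1) + 1*(-2)*conj(1) + 2*(1)*conj(1) + 2*(-1)*conj(1) + 3*(0)*conj(1) + 3*(0)*conj(1)]
      = (1/12)[(2) + (-2) + (2) + (-2) + (0) + (0)] = 0/12 = 0
  <chi_5*chi_2, chi_2> = (1/12)[1*(2)*conj(1) + 1*(-2)*conj(1) + 2*(1)*conj(1) + 2*(-1)*conj(1) + 3*(0)*conj(-1) + 3*(0)*conj(-1)]
      = (1/12)[(2) + (-2) + (2) + (-2) + (0) + (0)] = 0/12 = 0
  <chi_5*chi_2, chi_3> = (1/12)[1*(2)*conj(1) + 1*(-2)*conj(-1) + 2*(1)*conj(-1) + 2*(-1)*conj(1) + 3*(0)*conj(1) + 3*(0)*conj(-1)]
      = (1/12)[(2) + (2) + (-2) + (-2) + (0) + (0)] = 0/12 = 0
  <chi_5*chi_2, chi_4> = (1/12)[1*(2)*conj(1) + 1*(-2)*conj(-1) + 2*(1)*conj(-1) + 2*(-1)*conj(1) + 3*(0)*conj(-1) + 3*(0)*conj(1)]
      = (1/12)[(2) + (2) + (-2) + (-2) + (0) + (0)] = 0/12 = 0
  <chi_5*chi_2, chi_5> = (1/12)[1*(2)*conj(2) + 1*(-2)*conj(-2) + 2*(1)*conj(1) + 2*(-1)*conj(-1) + 3*(0)*conj(0) + 3*(0)*conj(0)]
      = (1/12)[(4) + (4) + (2) + (2) + (0) + (0)] = 12/12 = 1
  <chi_5*chi_2, chi_6> = (1/12)[1*(2)*conj(2) + 1*(-2)*conj(2) + 2*(1)*conj(-1) + 2*(-1)*conj(-1) + 3*(0)*conj(0) + 3*(0)*conj(0)]
      = (1/12)[(4) + (-4) + (-2) + (2) + (0) + (0)] = 0/12 = 0
Hence the multiplicities are chi_5: 1. Dimension check: dim(chi_5)*dim(chi_2) = 2*1 = 2 and sum (mult * dim) = 1*2 = 2.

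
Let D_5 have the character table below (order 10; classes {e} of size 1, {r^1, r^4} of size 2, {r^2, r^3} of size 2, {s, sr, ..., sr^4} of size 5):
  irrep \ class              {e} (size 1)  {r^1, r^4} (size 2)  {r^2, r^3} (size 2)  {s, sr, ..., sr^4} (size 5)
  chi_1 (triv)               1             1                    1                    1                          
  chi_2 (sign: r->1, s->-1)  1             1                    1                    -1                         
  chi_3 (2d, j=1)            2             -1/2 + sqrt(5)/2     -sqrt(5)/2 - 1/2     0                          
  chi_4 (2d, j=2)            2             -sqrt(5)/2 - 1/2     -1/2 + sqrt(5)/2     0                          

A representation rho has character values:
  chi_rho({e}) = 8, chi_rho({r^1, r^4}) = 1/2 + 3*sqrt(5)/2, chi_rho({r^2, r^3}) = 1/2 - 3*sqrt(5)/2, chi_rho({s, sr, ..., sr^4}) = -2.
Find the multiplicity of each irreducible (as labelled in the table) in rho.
Multiplicities: chi_1: 0, chi_2: 2, chi_3: 3, chi_4: 0.

Proof sketch: Use <chi_rho, chi> = (1/|G|) sum_C |C| * chi_rho(C) * conj(chi(C)) with |G| = 10 for each irreducible chi in the table:
  <chi_rho, chi_1> = (1/10)[1*(8)*conj(1) + 2*(1/2 + 3*sqrt(5)/2)*conj(1) + 2*(1/2 - 3*sqrt(5)/2)*conj(1) + 5*(-2)*conj(1)]
      = (1/10)[(8) + (1 + 3*sqrt(5)) + (1 - 3*sqrt(5)) + (-10)] = 0/10 = 0
  <chi_rho, chi_2> = (1/10)[1*(8)*conj(1) + 2*(1/2 + 3*sqrt(5)/2)*conj(1) + 2*(1/2 - 3*sqrt(5)/2)*conj(1) + 5*(-2)*conj(-1)]
      = (1/10)[(8) + (1 + 3*sqrt(5)) + (1 - 3*sqrt(5)) + (10)] = 20/10 = 2
  <chi_rho, chi_3> = (1/10)[1*(8)*conj(2) + 2*(1/2 + 3*sqrt(5)/2)*conj(-1/2 + sqrt(5)/2) + 2*(1/2 - 3*sqrt(5)/2)*conj(-sqrt(5)/2 - 1/2) + 5*(-2)*conj(0)]
      = (1/10)[(16) + (7 - sqrt(5)) + (sqrt(5) + 7) + (0)] = 30/10 = 3
  <chi_rho, chi_4> = (1/10)[1*(8)*conj(2) + 2*(1/2 + 3*sqrt(5)/2)*conj(-sqrt(5)/2 - 1/2) + 2*(1/2 - 3*sqrt(5)/2)*conj(-1/2 + sqrt(5)/2) + 5*(-2)*conj(0)]
      = (1/10)[(16) + (-8 - 2*sqrt(5)) + (-8 + 2*sqrt(5)) + (0)] = 0/10 = 0
Dimension check: dim(rho) = sum (mult * dim) = 0*1 + 2*1 + 3*2 + 0*2 = 8 = chi_rho(e) = 8.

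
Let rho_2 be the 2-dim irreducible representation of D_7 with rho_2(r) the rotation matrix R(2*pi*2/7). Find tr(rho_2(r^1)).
chi_{rho_2}(r^1) = 2*cos(2*pi*2*1/7) = -2*cos(3*pi/7)

Details: rho_2(r^1) is rotation by angle 2*pi*2*1/7, whose trace is 2*cos(2*pi*2*1/7) = -2*cos(3*pi/7).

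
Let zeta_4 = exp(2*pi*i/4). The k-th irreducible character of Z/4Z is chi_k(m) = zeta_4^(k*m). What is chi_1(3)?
chi_1(3) = zeta_4^3 = -I

Derivation: chi_1(3) = zeta_4^(1*3) = zeta_4^3. Since zeta_4^4 = 1, this equals zeta_4^3 = exp(2*pi*i*3/4) = -I.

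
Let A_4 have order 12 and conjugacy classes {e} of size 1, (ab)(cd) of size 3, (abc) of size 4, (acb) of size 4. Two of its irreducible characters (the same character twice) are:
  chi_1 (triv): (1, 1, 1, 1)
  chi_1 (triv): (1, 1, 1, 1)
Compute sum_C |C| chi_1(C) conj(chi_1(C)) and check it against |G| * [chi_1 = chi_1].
Sum = 12 = |G| = 12; so <chi_1, chi_1> = 1 (norm-1 confirms irreducibility).

Why: Compute term by term over conjugacy classes (|C| * chi_1(C) * conj(chi_1(C))):
  1*(1)*conj(1) + 3*(1)*conj(1) + 4*(1)*conj(1) + 4*(1)*conj(1)
  = (1) + (3) + (4) + (4)
  = 12.
(Exp terms are combined using exp(i*s)*conj(exp(i*t)) = exp(i*(s-t)), and sums of them are collapsed using the identity that for every m > 1 the m distinct m-th roots of unity sum to 0, e.g. 1 + exp(2*I*pi/3) + exp(-2*I*pi/3) = 0.)
Dividing by |G| = 12 gives 12/12 = 1, matching the row-orthogonality relation <chi_1, chi_1> = [chi_1 = chi_1].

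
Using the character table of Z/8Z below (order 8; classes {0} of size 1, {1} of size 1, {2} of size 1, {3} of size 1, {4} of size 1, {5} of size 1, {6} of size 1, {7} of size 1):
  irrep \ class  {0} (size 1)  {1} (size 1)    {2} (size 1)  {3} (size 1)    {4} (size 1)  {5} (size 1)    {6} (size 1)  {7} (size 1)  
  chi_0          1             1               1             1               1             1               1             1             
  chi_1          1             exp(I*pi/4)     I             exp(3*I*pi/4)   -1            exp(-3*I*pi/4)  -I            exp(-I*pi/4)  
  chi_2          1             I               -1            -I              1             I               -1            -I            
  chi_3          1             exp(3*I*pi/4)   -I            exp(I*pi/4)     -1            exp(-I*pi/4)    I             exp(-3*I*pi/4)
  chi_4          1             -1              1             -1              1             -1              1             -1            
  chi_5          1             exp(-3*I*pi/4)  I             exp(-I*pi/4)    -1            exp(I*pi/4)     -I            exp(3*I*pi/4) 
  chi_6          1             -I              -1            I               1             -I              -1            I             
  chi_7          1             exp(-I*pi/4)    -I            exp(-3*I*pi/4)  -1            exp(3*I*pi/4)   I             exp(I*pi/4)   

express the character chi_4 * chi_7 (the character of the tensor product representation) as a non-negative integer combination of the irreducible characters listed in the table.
chi_4 tensor chi_7 = chi_3 (all other irreducibles have multiplicity 0).

Derivation: The character of a tensor product is the pointwise product (chi_4 * chi_7)(C) = chi_4(C) * chi_7(C):
  {0}: (1)*(1), {1}: (-1)*(exp(-I*pi/4)), {2}: (1)*(-I), {3}: (-1)*(exp(-3*I*pi/4)), {4}: (1)*(-1), {5}: (-1)*(exp(3*I*pi/4)), {6}: (1)*(I), {7}: (-1)*(exp(I*pi/4))
so (chi_4 * chi_7) takes values
  {0} -> 1, {1} -> -exp(-I*pi/4), {2} -> -I, {3} -> -exp(-3*I*pi/4), {4} -> -1, {5} -> -exp(3*I*pi/4), {6} -> I, {7} -> -exp(I*pi/4).
Now take the inner product of this character with each irreducible chi from the table, <chi_4*chi_7, chi> = (1/8) sum_C |C| (chi_4*chi_7)(C) conj(chi(C)):
  <chi_4*chi_7, chi_0> = (1/8)[1*(1)*conj(1) + 1*(-exp(-I*pi/4))*conj(1) + 1*(-I)*conj(1) + 1*(-exp(-3*I*pi/4))*conj(1) + 1*(-1)*conj(1) + 1*(-exp(3*I*pi/4))*conj(1) + 1*(I)*conj(1) + 1*(-exp(I*pi/4))*conj(1)]
      = (1/8)[(1) + (-exp(-I*pi/4)) + (-I) + (-exp(-3*I*pi/4)) + (-1) + (-exp(3*I*pi/4)) + (I) + (-exp(I*pi/4))] = 0/8 = 0
  <chi_4*chi_7, chi_1> = (1/8)[1*(1)*conj(1) + 1*(-exp(-I*pi/4))*conj(exp(I*pi/4)) + 1*(-I)*conj(I) + 1*(-exp(-3*I*pi/4))*conj(exp(3*I*pi/4)) + 1*(-1)*conj(-1) + 1*(-exp(3*I*pi/4))*conj(exp(-3*I*pi/4)) + 1*(I)*conj(-I) + 1*(-exp(I*pi/4))*conj(exp(-I*pi/4))]
      = (1/8)[(1) + (I) + (-1) + (-I) + (1) + (I) + (-1) + (-I)] = 0/8 = 0
  <chi_4*chi_7, chi_2> = (1/8)[1*(1)*conj(1) + 1*(-exp(-I*pi/4))*conj(I) + 1*(-I)*conj(-1) + 1*(-exp(-3*I*pi/4))*conj(-I) + 1*(-1)*conj(1) + 1*(-exp(3*I*pi/4))*conj(I) + 1*(I)*conj(-1) + 1*(-exp(I*pi/4))*conj(-I)]
      = (1/8)[(1) + (exp(I*pi/4)) + (I) + (-exp(-I*pi/4)) + (-1) + (exp(-3*I*pi/4)) + (-I) + (-exp(3*I*pi/4))] = 0/8 = 0
  <chi_4*chi_7, chi_3> = (1/8)[1*(1)*conj(1) + 1*(-exp(-I*pi/4))*conj(exp(3*I*pi/4)) + 1*(-I)*conj(-I) + 1*(-exp(-3*I*pi/4))*conj(exp(I*pi/4)) + 1*(-1)*conj(-1) + 1*(-exp(3*I*pi/4))*conj(exp(-I*pi/4)) + 1*(I)*conj(I) + 1*(-exp(I*pi/4))*conj(exp(-3*I*pi/4))]
      = (1/8)[(1) + (1) + (1) + (1) + (1) + (1) + (1) + (1)] = 8/8 = 1
  <chi_4*chi_7, chi_4> = (1/8)[1*(1)*conj(1) + 1*(-exp(-I*pi/4))*conj(-1) + 1*(-I)*conj(1) + 1*(-exp(-3*I*pi/4))*conj(-1) + 1*(-1)*conj(1) + 1*(-exp(3*I*pi/4))*conj(-1) + 1*(I)*conj(1) + 1*(-exp(I*pi/4))*conj(-1)]
      = (1/8)[(1) + (exp(-I*pi/4)) + (-I) + (exp(-3*I*pi/4)) + (-1) + (exp(3*I*pi/4)) + (I) + (exp(I*pi/4))] = 0/8 = 0
  <chi_4*chi_7, chi_5> = (1/8)[1*(1)*conj(1) + 1*(-exp(-I*pi/4))*conj(exp(-3*I*pi/4)) + 1*(-I)*conj(I) + 1*(-exp(-3*I*pi/4))*conj(exp(-I*pi/4)) + 1*(-1)*conj(-1) + 1*(-exp(3*I*pi/4))*conj(exp(I*pi/4)) + 1*(I)*conj(-I) + 1*(-exp(I*pi/4))*conj(exp(3*I*pi/4))]
      = (1/8)[(1) + (-I) + (-1) + (I) + (1) + (-I) + (-1) + (I)] = 0/8 = 0
  <chi_4*chi_7, chi_6> = (1/8)[1*(1)*conj(1) + 1*(-exp(-I*pi/4))*conj(-I) + 1*(-I)*conj(-1) + 1*(-exp(-3*I*pi/4))*conj(I) + 1*(-1)*conj(1) + 1*(-exp(3*I*pi/4))*conj(-I) + 1*(I)*conj(-1) + 1*(-exp(I*pi/4))*conj(I)]
      = (1/8)[(1) + (-exp(I*pi/4)) + (I) + (exp(-I*pi/4)) + (-1) + (-exp(-3*I*pi/4)) + (-I) + (exp(3*I*pi/4))] = 0/8 = 0
  <chi_4*chi_7, chi_7> = (1/8)[1*(1)*conj(1) + 1*(-exp(-I*pi/4))*conj(exp(-I*pi/4)) + 1*(-I)*conj(-I) + 1*(-exp(-3*I*pi/4))*conj(exp(-3*I*pi/4)) + 1*(-1)*conj(-1) + 1*(-exp(3*I*pi/4))*conj(exp(3*I*pi/4)) + 1*(I)*conj(I) + 1*(-exp(I*pi/4))*conj(exp(I*pi/4))]
      = (1/8)[(1) + (-1) + (1) + (-1) + (1) + (-1) + (1) + (-1)] = 0/8 = 0
(Exp terms are combined using exp(i*s)*conj(exp(i*t)) = exp(i*(s-t)), and sums of them are collapsed using the identity that for every m > 1 the m distinct m-th roots of unity sum to 0, e.g. 1 + exp(2*I*pi/3) + exp(-2*I*pi/3) = 0.)
Hence the multiplicities are chi_3: 1. Dimension check: dim(chi_4)*dim(chi_7) = 1*1 = 1 and sum (mult * dim) = 1*1 = 1.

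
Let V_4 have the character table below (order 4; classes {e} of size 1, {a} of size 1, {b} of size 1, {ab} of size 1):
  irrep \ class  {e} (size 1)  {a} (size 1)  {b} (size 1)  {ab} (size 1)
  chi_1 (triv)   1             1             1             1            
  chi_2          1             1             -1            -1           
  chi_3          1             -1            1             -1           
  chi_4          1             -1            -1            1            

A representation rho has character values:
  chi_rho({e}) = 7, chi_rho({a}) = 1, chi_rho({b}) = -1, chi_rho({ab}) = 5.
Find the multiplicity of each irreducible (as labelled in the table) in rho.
Multiplicities: chi_1: 3, chi_2: 1, chi_3: 0, chi_4: 3.

Solution. Use <chi_rho, chi> = (1/|G|) sum_C |C| * chi_rho(C) * conj(chi(C)) with |G| = 4 for each irreducible chi in the table:
  <chi_rho, chi_1> = (1/4)[1*(7)*conj(1) + 1*(1)*conj(1) + 1*(-1)*conj(1) + 1*(5)*conj(1)]
      = (1/4)[(7) + (1) + (-1) + (5)] = 12/4 = 3
  <chi_rho, chi_2> = (1/4)[1*(7)*conj(1) + 1*(1)*conj(1) + 1*(-1)*conj(-1) + 1*(5)*conj(-1)]
      = (1/4)[(7) + (1) + (1) + (-5)] = 4/4 = 1
  <chi_rho, chi_3> = (1/4)[1*(7)*conj(1) + 1*(1)*conj(-1) + 1*(-1)*conj(1) + 1*(5)*conj(-1)]
      = (1/4)[(7) + (-1) + (-1) + (-5)] = 0/4 = 0
  <chi_rho, chi_4> = (1/4)[1*(7)*conj(1) + 1*(1)*conj(-1) + 1*(-1)*conj(-1) + 1*(5)*conj(1)]
      = (1/4)[(7) + (-1) + (1) + (5)] = 12/4 = 3
Dimension check: dim(rho) = sum (mult * dim) = 3*1 + 1*1 + 0*1 + 3*1 = 7 = chi_rho(e) = 7.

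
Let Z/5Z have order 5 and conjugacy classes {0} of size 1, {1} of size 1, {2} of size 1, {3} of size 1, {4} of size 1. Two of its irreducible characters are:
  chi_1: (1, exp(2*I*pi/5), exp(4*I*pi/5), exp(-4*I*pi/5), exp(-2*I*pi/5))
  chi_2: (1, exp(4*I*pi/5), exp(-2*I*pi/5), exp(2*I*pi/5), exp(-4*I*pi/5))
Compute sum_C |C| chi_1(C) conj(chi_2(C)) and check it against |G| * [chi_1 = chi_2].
Sum = 0; so <chi_1, chi_2> = 0 (distinct irreducibles are orthogonal).

Explanation: Compute term by term over conjugacy classes (|C| * chi_1(C) * conj(chi_2(C))):
  1*(1)*conj(1) + 1*(exp(2*I*pi/5))*conj(exp(4*I*pi/5)) + 1*(exp(4*I*pi/5))*conj(exp(-2*I*pi/5)) + 1*(exp(-4*I*pi/5))*conj(exp(2*I*pi/5)) + 1*(exp(-2*I*pi/5))*conj(exp(-4*I*pi/5))
  = (1) + (exp(-2*I*pi/5)) + (exp(-4*I*pi/5)) + (exp(4*I*pi/5)) + (exp(2*I*pi/5))
  = 0.
(Exp terms are combined using exp(i*s)*conj(exp(i*t)) = exp(i*(s-t)), and sums of them are collapsed using the identity that for every m > 1 the m distinct m-th roots of unity sum to 0, e.g. 1 + exp(2*I*pi/3) + exp(-2*I*pi/3) = 0.)
Dividing by |G| = 5 gives 0/5 = 0, matching the row-orthogonality relation <chi_1, chi_2> = [chi_1 = chi_2].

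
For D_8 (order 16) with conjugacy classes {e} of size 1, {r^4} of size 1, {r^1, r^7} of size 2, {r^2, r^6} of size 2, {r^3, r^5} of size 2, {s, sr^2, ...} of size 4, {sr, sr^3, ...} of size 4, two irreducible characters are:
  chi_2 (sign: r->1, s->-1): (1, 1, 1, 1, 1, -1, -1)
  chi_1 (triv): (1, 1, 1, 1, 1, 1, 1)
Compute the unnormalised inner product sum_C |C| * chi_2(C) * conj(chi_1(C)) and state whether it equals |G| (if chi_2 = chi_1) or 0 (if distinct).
Sum = 0; so <chi_2, chi_1> = 0 (distinct irreducibles are orthogonal).

Reasoning: Compute term by term over conjugacy classes (|C| * chi_2(C) * conj(chi_1(C))):
  1*(1)*conj(1) + 1*(1)*conj(1) + 2*(1)*conj(1) + 2*(1)*conj(1) + 2*(1)*conj(1) + 4*(-1)*conj(1) + 4*(-1)*conj(1)
  = (1) + (1) + (2) + (2) + (2) + (-4) + (-4)
  = 0.
Dividing by |G| = 16 gives 0/16 = 0, matching the row-orthogonality relation <chi_2, chi_1> = [chi_2 = chi_1].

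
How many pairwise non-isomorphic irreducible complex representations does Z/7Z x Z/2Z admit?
14

Reasoning: The number of irreducible complex representations of a finite group equals its number of conjugacy classes. Z/7Z x Z/2Z is abelian of order 14, so every element is its own conjugacy class: 14 classes, so Z/7Z x Z/2Z (order 14) has exactly 14 irreducible complex representations.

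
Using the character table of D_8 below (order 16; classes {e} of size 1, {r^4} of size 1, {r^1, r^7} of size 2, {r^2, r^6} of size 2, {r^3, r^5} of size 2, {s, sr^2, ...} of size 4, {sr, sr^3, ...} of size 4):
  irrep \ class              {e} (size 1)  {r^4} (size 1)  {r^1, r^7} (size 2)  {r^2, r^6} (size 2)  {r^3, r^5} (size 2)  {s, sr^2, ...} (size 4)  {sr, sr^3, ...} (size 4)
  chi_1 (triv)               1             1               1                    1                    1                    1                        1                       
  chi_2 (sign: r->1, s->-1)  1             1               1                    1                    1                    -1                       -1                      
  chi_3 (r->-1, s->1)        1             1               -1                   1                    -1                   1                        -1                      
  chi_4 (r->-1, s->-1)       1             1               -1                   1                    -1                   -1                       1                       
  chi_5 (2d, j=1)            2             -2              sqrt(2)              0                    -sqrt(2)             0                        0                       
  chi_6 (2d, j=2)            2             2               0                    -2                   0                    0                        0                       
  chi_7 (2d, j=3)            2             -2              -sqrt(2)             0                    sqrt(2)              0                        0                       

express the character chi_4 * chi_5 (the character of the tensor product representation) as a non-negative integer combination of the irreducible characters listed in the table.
chi_4 tensor chi_5 = chi_7 (all other irreducibles have multiplicity 0).

Solution. The character of a tensor product is the pointwise product (chi_4 * chi_5)(C) = chi_4(C) * chi_5(C):
  {e}: (1)*(2), {r^4}: (1)*(-2), {r^1, r^7}: (-1)*(sqrt(2)), {r^2, r^6}: (1)*(0), {r^3, r^5}: (-1)*(-sqrt(2)), {s, sr^2, ...}: (-1)*(0), {sr, sr^3, ...}: (1)*(0)
so (chi_4 * chi_5) takes values
  {e} -> 2, {r^4} -> -2, {r^1, r^7} -> -sqrt(2), {r^2, r^6} -> 0, {r^3, r^5} -> sqrt(2), {s, sr^2, ...} -> 0, {sr, sr^3, ...} -> 0.
Now take the inner product of this character with each irreducible chi from the table, <chi_4*chi_5, chi> = (1/16) sum_C |C| (chi_4*chi_5)(C) conj(chi(C)):
  <chi_4*chi_5, chi_1> = (1/16)[1*(2)*conj(1) + 1*(-2)*conj(1) + 2*(-sqrt(2))*conj(1) + 2*(0)*conj(1) + 2*(sqrt(2))*conj(1) + 4*(0)*conj(1) + 4*(0)*conj(1)]
      = (1/16)[(2) + (-2) + (-2*sqrt(2)) + (0) + (2*sqrt(2)) + (0) + (0)] = 0/16 = 0
  <chi_4*chi_5, chi_2> = (1/16)[1*(2)*conj(1) + 1*(-2)*conj(1) + 2*(-sqrt(2))*conj(1) + 2*(0)*conj(1) + 2*(sqrt(2))*conj(1) + 4*(0)*conj(-1) + 4*(0)*conj(-1)]
      = (1/16)[(2) + (-2) + (-2*sqrt(2)) + (0) + (2*sqrt(2)) + (0) + (0)] = 0/16 = 0
  <chi_4*chi_5, chi_3> = (1/16)[1*(2)*conj(1) + 1*(-2)*conj(1) + 2*(-sqrt(2))*conj(-1) + 2*(0)*conj(1) + 2*(sqrt(2))*conj(-1) + 4*(0)*conj(1) + 4*(0)*conj(-1)]
      = (1/16)[(2) + (-2) + (2*sqrt(2)) + (0) + (-2*sqrt(2)) + (0) + (0)] = 0/16 = 0
  <chi_4*chi_5, chi_4> = (1/16)[1*(2)*conj(1) + 1*(-2)*conj(1) + 2*(-sqrt(2))*conj(-1) + 2*(0)*conj(1) + 2*(sqrt(2))*conj(-1) + 4*(0)*conj(-1) + 4*(0)*conj(1)]
      = (1/16)[(2) + (-2) + (2*sqrt(2)) + (0) + (-2*sqrt(2)) + (0) + (0)] = 0/16 = 0
  <chi_4*chi_5, chi_5> = (1/16)[1*(2)*conj(2) + 1*(-2)*conj(-2) + 2*(-sqrt(2))*conj(sqrt(2)) + 2*(0)*conj(0) + 2*(sqrt(2))*conj(-sqrt(2)) + 4*(0)*conj(0) + 4*(0)*conj(0)]
      = (1/16)[(4) + (4) + (-4) + (0) + (-4) + (0) + (0)] = 0/16 = 0
  <chi_4*chi_5, chi_6> = (1/16)[1*(2)*conj(2) + 1*(-2)*conj(2) + 2*(-sqrt(2))*conj(0) + 2*(0)*conj(-2) + 2*(sqrt(2))*conj(0) + 4*(0)*conj(0) + 4*(0)*conj(0)]
      = (1/16)[(4) + (-4) + (0) + (0) + (0) + (0) + (0)] = 0/16 = 0
  <chi_4*chi_5, chi_7> = (1/16)[1*(2)*conj(2) + 1*(-2)*conj(-2) + 2*(-sqrt(2))*conj(-sqrt(2)) + 2*(0)*conj(0) + 2*(sqrt(2))*conj(sqrt(2)) + 4*(0)*conj(0) + 4*(0)*conj(0)]
      = (1/16)[(4) + (4) + (4) + (0) + (4) + (0) + (0)] = 16/16 = 1
Hence the multiplicities are chi_7: 1. Dimension check: dim(chi_4)*dim(chi_5) = 1*2 = 2 and sum (mult * dim) = 1*2 = 2.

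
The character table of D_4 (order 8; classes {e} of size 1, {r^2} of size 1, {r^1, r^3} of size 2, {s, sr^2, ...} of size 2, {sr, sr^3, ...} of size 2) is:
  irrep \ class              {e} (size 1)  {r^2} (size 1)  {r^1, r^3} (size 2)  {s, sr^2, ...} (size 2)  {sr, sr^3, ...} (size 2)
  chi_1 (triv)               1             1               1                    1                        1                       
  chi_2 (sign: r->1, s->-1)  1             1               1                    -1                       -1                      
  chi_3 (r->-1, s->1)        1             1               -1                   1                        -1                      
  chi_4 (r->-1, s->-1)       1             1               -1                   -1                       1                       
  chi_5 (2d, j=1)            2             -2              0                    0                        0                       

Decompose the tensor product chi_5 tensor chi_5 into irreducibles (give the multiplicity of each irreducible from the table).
chi_5 tensor chi_5 = chi_1 + chi_2 + chi_3 + chi_4 (all other irreducibles have multiplicity 0).

The character of a tensor product is the pointwise product (chi_5 * chi_5)(C) = chi_5(C) * chi_5(C):
  {e}: (2)*(2), {r^2}: (-2)*(-2), {r^1, r^3}: (0)*(0), {s, sr^2, ...}: (0)*(0), {sr, sr^3, ...}: (0)*(0)
so (chi_5 * chi_5) takes values
  {e} -> 4, {r^2} -> 4, {r^1, r^3} -> 0, {s, sr^2, ...} -> 0, {sr, sr^3, ...} -> 0.
Now take the inner product of this character with each irreducible chi from the table, <chi_5*chi_5, chi> = (1/8) sum_C |C| (chi_5*chi_5)(C) conj(chi(C)):
  <chi_5*chi_5, chi_1> = (1/8)[1*(4)*conj(1) + 1*(4)*conj(1) + 2*(0)*conj(1) + 2*(0)*conj(1) + 2*(0)*conj(1)]
      = (1/8)[(4) + (4) + (0) + (0) + (0)] = 8/8 = 1
  <chi_5*chi_5, chi_2> = (1/8)[1*(4)*conj(1) + 1*(4)*conj(1) + 2*(0)*conj(1) + 2*(0)*conj(-1) + 2*(0)*conj(-1)]
      = (1/8)[(4) + (4) + (0) + (0) + (0)] = 8/8 = 1
  <chi_5*chi_5, chi_3> = (1/8)[1*(4)*conj(1) + 1*(4)*conj(1) + 2*(0)*conj(-1) + 2*(0)*conj(1) + 2*(0)*conj(-1)]
      = (1/8)[(4) + (4) + (0) + (0) + (0)] = 8/8 = 1
  <chi_5*chi_5, chi_4> = (1/8)[1*(4)*conj(1) + 1*(4)*conj(1) + 2*(0)*conj(-1) + 2*(0)*conj(-1) + 2*(0)*conj(1)]
      = (1/8)[(4) + (4) + (0) + (0) + (0)] = 8/8 = 1
  <chi_5*chi_5, chi_5> = (1/8)[1*(4)*conj(2) + 1*(4)*conj(-2) + 2*(0)*conj(0) + 2*(0)*conj(0) + 2*(0)*conj(0)]
      = (1/8)[(8) + (-8) + (0) + (0) + (0)] = 0/8 = 0
Hence the multiplicities are chi_1: 1, chi_2: 1, chi_3: 1, chi_4: 1. Dimension check: dim(chi_5)*dim(chi_5) = 2*2 = 4 and sum (mult * dim) = 1*1 + 1*1 + 1*1 + 1*1 = 4.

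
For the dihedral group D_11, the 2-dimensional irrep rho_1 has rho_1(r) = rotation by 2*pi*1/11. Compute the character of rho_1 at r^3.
chi_{rho_1}(r^3) = 2*cos(2*pi*1*3/11) = -2*cos(5*pi/11)

Explanation: rho_1(r^3) is rotation by angle 2*pi*1*3/11, whose trace is 2*cos(2*pi*1*3/11) = -2*cos(5*pi/11).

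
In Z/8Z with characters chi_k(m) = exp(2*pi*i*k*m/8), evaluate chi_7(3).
chi_7(3) = zeta_8^21 = exp(-3*I*pi/4)

Details: chi_7(3) = zeta_8^(7*3) = zeta_8^21. Since zeta_8^8 = 1, this equals zeta_8^5 = exp(2*pi*i*5/8) = exp(-3*I*pi/4).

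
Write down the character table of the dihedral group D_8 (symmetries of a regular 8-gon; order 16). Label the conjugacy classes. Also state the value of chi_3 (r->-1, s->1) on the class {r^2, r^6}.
Conjugacy classes: {e} of size 1, {r^4} of size 1, {r^1, r^7} of size 2, {r^2, r^6} of size 2, {r^3, r^5} of size 2, {s, sr^2, ...} of size 4, {sr, sr^3, ...} of size 4.
Character table:
  irrep \ class              {e} (size 1)  {r^4} (size 1)  {r^1, r^7} (size 2)  {r^2, r^6} (size 2)  {r^3, r^5} (size 2)  {s, sr^2, ...} (size 4)  {sr, sr^3, ...} (size 4)
  chi_1 (triv)               1             1               1                    1                    1                    1                        1                       
  chi_2 (sign: r->1, s->-1)  1             1               1                    1                    1                    -1                       -1                      
  chi_3 (r->-1, s->1)        1             1               -1                   1                    -1                   1                        -1                      
  chi_4 (r->-1, s->-1)       1             1               -1                   1                    -1                   -1                       1                       
  chi_5 (2d, j=1)            2             -2              sqrt(2)              0                    -sqrt(2)             0                        0                       
  chi_6 (2d, j=2)            2             2               0                    -2                   0                    0                        0                       
  chi_7 (2d, j=3)            2             -2              -sqrt(2)             0                    sqrt(2)              0                        0                       

Spot check: chi_3 (r->-1, s->1) on {r^2, r^6} = 1.

Proof sketch: D_8 has order 2*8 = 16 with 7 conjugacy classes, hence 7 irreducibles. Sum of squared dims 1 + 1 + 1 + 1 + 4 + 4 + 4 = 16 = |G|. Linear characters come from the abelianisation; the 2-dimensional irreps have character r^k -> 2*cos(2*pi*j*k/8), reflections -> 0.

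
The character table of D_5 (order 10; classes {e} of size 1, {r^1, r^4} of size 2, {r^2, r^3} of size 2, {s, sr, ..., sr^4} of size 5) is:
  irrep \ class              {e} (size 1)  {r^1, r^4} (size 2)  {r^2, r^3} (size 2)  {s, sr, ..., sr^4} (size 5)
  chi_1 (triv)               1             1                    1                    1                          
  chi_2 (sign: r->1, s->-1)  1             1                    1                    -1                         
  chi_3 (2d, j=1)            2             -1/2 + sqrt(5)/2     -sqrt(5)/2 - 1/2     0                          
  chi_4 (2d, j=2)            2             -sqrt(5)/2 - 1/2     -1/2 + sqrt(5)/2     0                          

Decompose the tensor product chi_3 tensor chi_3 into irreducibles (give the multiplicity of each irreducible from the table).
chi_3 tensor chi_3 = chi_1 + chi_2 + chi_4 (all other irreducibles have multiplicity 0).

Why: The character of a tensor product is the pointwise product (chi_3 * chi_3)(C) = chi_3(C) * chi_3(C):
  {e}: (2)*(2), {r^1, r^4}: (-1/2 + sqrt(5)/2)*(-1/2 + sqrt(5)/2), {r^2, r^3}: (-sqrt(5)/2 - 1/2)*(-sqrt(5)/2 - 1/2), {s, sr, ..., sr^4}: (0)*(0)
so (chi_3 * chi_3) takes values
  {e} -> 4, {r^1, r^4} -> 3/2 - sqrt(5)/2, {r^2, r^3} -> sqrt(5)/2 + 3/2, {s, sr, ..., sr^4} -> 0.
Now take the inner product of this character with each irreducible chi from the table, <chi_3*chi_3, chi> = (1/10) sum_C |C| (chi_3*chi_3)(C) conj(chi(C)):
  <chi_3*chi_3, chi_1> = (1/10)[1*(4)*conj(1) + 2*(3/2 - sqrt(5)/2)*conj(1) + 2*(sqrt(5)/2 + 3/2)*conj(1) + 5*(0)*conj(1)]
      = (1/10)[(4) + (3 - sqrt(5)) + (sqrt(5) + 3) + (0)] = 10/10 = 1
  <chi_3*chi_3, chi_2> = (1/10)[1*(4)*conj(1) + 2*(3/2 - sqrt(5)/2)*conj(1) + 2*(sqrt(5)/2 + 3/2)*conj(1) + 5*(0)*conj(-1)]
      = (1/10)[(4) + (3 - sqrt(5)) + (sqrt(5) + 3) + (0)] = 10/10 = 1
  <chi_3*chi_3, chi_3> = (1/10)[1*(4)*conj(2) + 2*(3/2 - sqrt(5)/2)*conj(-1/2 + sqrt(5)/2) + 2*(sqrt(5)/2 + 3/2)*conj(-sqrt(5)/2 - 1/2) + 5*(0)*conj(0)]
      = (1/10)[(8) + (-4 + 2*sqrt(5)) + (-2*sqrt(5) - 4) + (0)] = 0/10 = 0
  <chi_3*chi_3, chi_4> = (1/10)[1*(4)*conj(2) + 2*(3/2 - sqrt(5)/2)*conj(-sqrt(5)/2 - 1/2) + 2*(sqrt(5)/2 + 3/2)*conj(-1/2 + sqrt(5)/2) + 5*(0)*conj(0)]
      = (1/10)[(8) + (1 - sqrt(5)) + (1 + sqrt(5)) + (0)] = 10/10 = 1
Hence the multiplicities are chi_1: 1, chi_2: 1, chi_4: 1. Dimension check: dim(chi_3)*dim(chi_3) = 2*2 = 4 and sum (mult * dim) = 1*1 + 1*1 + 1*2 = 4.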